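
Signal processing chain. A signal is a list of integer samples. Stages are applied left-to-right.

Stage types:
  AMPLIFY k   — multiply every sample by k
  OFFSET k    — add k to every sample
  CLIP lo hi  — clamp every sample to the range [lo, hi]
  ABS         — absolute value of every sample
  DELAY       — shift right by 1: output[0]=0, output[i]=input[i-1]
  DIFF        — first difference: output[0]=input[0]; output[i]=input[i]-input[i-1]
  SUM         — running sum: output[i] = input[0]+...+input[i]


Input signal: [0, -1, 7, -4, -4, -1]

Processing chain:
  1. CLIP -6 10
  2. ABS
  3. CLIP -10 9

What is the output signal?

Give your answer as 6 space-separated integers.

Input: [0, -1, 7, -4, -4, -1]
Stage 1 (CLIP -6 10): clip(0,-6,10)=0, clip(-1,-6,10)=-1, clip(7,-6,10)=7, clip(-4,-6,10)=-4, clip(-4,-6,10)=-4, clip(-1,-6,10)=-1 -> [0, -1, 7, -4, -4, -1]
Stage 2 (ABS): |0|=0, |-1|=1, |7|=7, |-4|=4, |-4|=4, |-1|=1 -> [0, 1, 7, 4, 4, 1]
Stage 3 (CLIP -10 9): clip(0,-10,9)=0, clip(1,-10,9)=1, clip(7,-10,9)=7, clip(4,-10,9)=4, clip(4,-10,9)=4, clip(1,-10,9)=1 -> [0, 1, 7, 4, 4, 1]

Answer: 0 1 7 4 4 1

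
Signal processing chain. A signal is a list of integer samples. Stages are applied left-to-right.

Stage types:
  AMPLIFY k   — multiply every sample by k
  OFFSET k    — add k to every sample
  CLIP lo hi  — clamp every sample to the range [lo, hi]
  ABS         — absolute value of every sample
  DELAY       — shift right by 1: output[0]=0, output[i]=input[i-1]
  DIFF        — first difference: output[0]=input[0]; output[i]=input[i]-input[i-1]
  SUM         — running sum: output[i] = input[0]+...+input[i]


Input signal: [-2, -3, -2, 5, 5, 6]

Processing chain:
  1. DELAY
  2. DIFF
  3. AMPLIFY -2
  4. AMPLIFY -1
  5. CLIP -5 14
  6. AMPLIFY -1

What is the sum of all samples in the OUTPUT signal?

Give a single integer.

Answer: -10

Derivation:
Input: [-2, -3, -2, 5, 5, 6]
Stage 1 (DELAY): [0, -2, -3, -2, 5, 5] = [0, -2, -3, -2, 5, 5] -> [0, -2, -3, -2, 5, 5]
Stage 2 (DIFF): s[0]=0, -2-0=-2, -3--2=-1, -2--3=1, 5--2=7, 5-5=0 -> [0, -2, -1, 1, 7, 0]
Stage 3 (AMPLIFY -2): 0*-2=0, -2*-2=4, -1*-2=2, 1*-2=-2, 7*-2=-14, 0*-2=0 -> [0, 4, 2, -2, -14, 0]
Stage 4 (AMPLIFY -1): 0*-1=0, 4*-1=-4, 2*-1=-2, -2*-1=2, -14*-1=14, 0*-1=0 -> [0, -4, -2, 2, 14, 0]
Stage 5 (CLIP -5 14): clip(0,-5,14)=0, clip(-4,-5,14)=-4, clip(-2,-5,14)=-2, clip(2,-5,14)=2, clip(14,-5,14)=14, clip(0,-5,14)=0 -> [0, -4, -2, 2, 14, 0]
Stage 6 (AMPLIFY -1): 0*-1=0, -4*-1=4, -2*-1=2, 2*-1=-2, 14*-1=-14, 0*-1=0 -> [0, 4, 2, -2, -14, 0]
Output sum: -10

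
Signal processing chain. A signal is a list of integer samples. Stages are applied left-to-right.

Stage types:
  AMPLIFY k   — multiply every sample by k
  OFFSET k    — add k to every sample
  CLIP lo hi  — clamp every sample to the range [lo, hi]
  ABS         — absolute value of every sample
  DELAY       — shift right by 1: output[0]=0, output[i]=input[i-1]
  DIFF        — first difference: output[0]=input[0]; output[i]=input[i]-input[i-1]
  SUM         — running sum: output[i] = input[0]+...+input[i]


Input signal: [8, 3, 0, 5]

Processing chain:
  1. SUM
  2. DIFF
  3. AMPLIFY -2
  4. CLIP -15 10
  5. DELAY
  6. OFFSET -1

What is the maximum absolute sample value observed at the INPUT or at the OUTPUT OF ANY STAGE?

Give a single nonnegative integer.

Answer: 16

Derivation:
Input: [8, 3, 0, 5] (max |s|=8)
Stage 1 (SUM): sum[0..0]=8, sum[0..1]=11, sum[0..2]=11, sum[0..3]=16 -> [8, 11, 11, 16] (max |s|=16)
Stage 2 (DIFF): s[0]=8, 11-8=3, 11-11=0, 16-11=5 -> [8, 3, 0, 5] (max |s|=8)
Stage 3 (AMPLIFY -2): 8*-2=-16, 3*-2=-6, 0*-2=0, 5*-2=-10 -> [-16, -6, 0, -10] (max |s|=16)
Stage 4 (CLIP -15 10): clip(-16,-15,10)=-15, clip(-6,-15,10)=-6, clip(0,-15,10)=0, clip(-10,-15,10)=-10 -> [-15, -6, 0, -10] (max |s|=15)
Stage 5 (DELAY): [0, -15, -6, 0] = [0, -15, -6, 0] -> [0, -15, -6, 0] (max |s|=15)
Stage 6 (OFFSET -1): 0+-1=-1, -15+-1=-16, -6+-1=-7, 0+-1=-1 -> [-1, -16, -7, -1] (max |s|=16)
Overall max amplitude: 16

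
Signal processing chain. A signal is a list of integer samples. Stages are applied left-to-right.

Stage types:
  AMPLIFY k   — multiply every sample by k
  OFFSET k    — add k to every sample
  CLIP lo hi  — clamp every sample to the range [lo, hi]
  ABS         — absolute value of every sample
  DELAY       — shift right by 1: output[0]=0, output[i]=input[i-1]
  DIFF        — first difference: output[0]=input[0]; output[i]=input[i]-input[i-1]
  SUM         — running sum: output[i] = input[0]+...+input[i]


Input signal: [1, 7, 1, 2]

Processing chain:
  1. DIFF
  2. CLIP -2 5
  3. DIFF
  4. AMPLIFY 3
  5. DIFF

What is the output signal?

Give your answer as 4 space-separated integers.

Answer: 3 9 -33 30

Derivation:
Input: [1, 7, 1, 2]
Stage 1 (DIFF): s[0]=1, 7-1=6, 1-7=-6, 2-1=1 -> [1, 6, -6, 1]
Stage 2 (CLIP -2 5): clip(1,-2,5)=1, clip(6,-2,5)=5, clip(-6,-2,5)=-2, clip(1,-2,5)=1 -> [1, 5, -2, 1]
Stage 3 (DIFF): s[0]=1, 5-1=4, -2-5=-7, 1--2=3 -> [1, 4, -7, 3]
Stage 4 (AMPLIFY 3): 1*3=3, 4*3=12, -7*3=-21, 3*3=9 -> [3, 12, -21, 9]
Stage 5 (DIFF): s[0]=3, 12-3=9, -21-12=-33, 9--21=30 -> [3, 9, -33, 30]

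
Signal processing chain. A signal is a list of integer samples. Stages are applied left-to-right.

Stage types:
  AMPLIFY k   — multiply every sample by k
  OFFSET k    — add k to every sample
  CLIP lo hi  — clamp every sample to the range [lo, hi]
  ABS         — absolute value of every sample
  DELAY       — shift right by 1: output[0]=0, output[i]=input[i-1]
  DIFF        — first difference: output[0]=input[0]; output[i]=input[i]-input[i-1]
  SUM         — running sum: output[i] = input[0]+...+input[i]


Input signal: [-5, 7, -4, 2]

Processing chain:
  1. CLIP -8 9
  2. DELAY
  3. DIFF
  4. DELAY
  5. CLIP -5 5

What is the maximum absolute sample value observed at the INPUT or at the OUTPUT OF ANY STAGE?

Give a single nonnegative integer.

Answer: 12

Derivation:
Input: [-5, 7, -4, 2] (max |s|=7)
Stage 1 (CLIP -8 9): clip(-5,-8,9)=-5, clip(7,-8,9)=7, clip(-4,-8,9)=-4, clip(2,-8,9)=2 -> [-5, 7, -4, 2] (max |s|=7)
Stage 2 (DELAY): [0, -5, 7, -4] = [0, -5, 7, -4] -> [0, -5, 7, -4] (max |s|=7)
Stage 3 (DIFF): s[0]=0, -5-0=-5, 7--5=12, -4-7=-11 -> [0, -5, 12, -11] (max |s|=12)
Stage 4 (DELAY): [0, 0, -5, 12] = [0, 0, -5, 12] -> [0, 0, -5, 12] (max |s|=12)
Stage 5 (CLIP -5 5): clip(0,-5,5)=0, clip(0,-5,5)=0, clip(-5,-5,5)=-5, clip(12,-5,5)=5 -> [0, 0, -5, 5] (max |s|=5)
Overall max amplitude: 12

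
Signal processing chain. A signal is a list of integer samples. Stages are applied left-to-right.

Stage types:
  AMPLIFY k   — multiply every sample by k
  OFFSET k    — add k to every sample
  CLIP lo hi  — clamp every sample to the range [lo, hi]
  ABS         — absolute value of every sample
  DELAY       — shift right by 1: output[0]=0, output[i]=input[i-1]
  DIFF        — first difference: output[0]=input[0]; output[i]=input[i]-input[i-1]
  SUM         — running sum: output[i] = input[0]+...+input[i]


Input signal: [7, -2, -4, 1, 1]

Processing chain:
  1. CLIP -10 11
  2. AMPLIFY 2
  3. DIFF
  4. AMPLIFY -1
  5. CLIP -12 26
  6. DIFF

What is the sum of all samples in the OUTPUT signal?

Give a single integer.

Answer: 0

Derivation:
Input: [7, -2, -4, 1, 1]
Stage 1 (CLIP -10 11): clip(7,-10,11)=7, clip(-2,-10,11)=-2, clip(-4,-10,11)=-4, clip(1,-10,11)=1, clip(1,-10,11)=1 -> [7, -2, -4, 1, 1]
Stage 2 (AMPLIFY 2): 7*2=14, -2*2=-4, -4*2=-8, 1*2=2, 1*2=2 -> [14, -4, -8, 2, 2]
Stage 3 (DIFF): s[0]=14, -4-14=-18, -8--4=-4, 2--8=10, 2-2=0 -> [14, -18, -4, 10, 0]
Stage 4 (AMPLIFY -1): 14*-1=-14, -18*-1=18, -4*-1=4, 10*-1=-10, 0*-1=0 -> [-14, 18, 4, -10, 0]
Stage 5 (CLIP -12 26): clip(-14,-12,26)=-12, clip(18,-12,26)=18, clip(4,-12,26)=4, clip(-10,-12,26)=-10, clip(0,-12,26)=0 -> [-12, 18, 4, -10, 0]
Stage 6 (DIFF): s[0]=-12, 18--12=30, 4-18=-14, -10-4=-14, 0--10=10 -> [-12, 30, -14, -14, 10]
Output sum: 0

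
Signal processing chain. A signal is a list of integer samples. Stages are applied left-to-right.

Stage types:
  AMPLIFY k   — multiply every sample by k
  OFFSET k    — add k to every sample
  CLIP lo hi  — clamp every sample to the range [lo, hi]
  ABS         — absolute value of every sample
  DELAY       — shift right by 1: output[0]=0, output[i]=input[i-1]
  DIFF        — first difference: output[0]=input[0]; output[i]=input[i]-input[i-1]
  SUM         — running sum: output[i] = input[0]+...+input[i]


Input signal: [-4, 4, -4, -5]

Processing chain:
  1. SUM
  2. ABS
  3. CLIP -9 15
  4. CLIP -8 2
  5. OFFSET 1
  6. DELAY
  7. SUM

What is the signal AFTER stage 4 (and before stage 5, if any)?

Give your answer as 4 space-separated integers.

Answer: 2 0 2 2

Derivation:
Input: [-4, 4, -4, -5]
Stage 1 (SUM): sum[0..0]=-4, sum[0..1]=0, sum[0..2]=-4, sum[0..3]=-9 -> [-4, 0, -4, -9]
Stage 2 (ABS): |-4|=4, |0|=0, |-4|=4, |-9|=9 -> [4, 0, 4, 9]
Stage 3 (CLIP -9 15): clip(4,-9,15)=4, clip(0,-9,15)=0, clip(4,-9,15)=4, clip(9,-9,15)=9 -> [4, 0, 4, 9]
Stage 4 (CLIP -8 2): clip(4,-8,2)=2, clip(0,-8,2)=0, clip(4,-8,2)=2, clip(9,-8,2)=2 -> [2, 0, 2, 2]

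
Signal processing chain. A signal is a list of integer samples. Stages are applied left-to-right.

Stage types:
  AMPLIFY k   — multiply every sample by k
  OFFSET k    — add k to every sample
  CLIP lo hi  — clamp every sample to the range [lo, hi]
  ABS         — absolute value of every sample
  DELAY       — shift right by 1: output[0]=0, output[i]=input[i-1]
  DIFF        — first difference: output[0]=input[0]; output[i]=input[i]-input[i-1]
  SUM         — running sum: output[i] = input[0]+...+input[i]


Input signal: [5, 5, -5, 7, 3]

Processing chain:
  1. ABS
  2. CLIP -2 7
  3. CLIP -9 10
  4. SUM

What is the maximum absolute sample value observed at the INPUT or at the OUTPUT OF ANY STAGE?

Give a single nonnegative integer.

Answer: 25

Derivation:
Input: [5, 5, -5, 7, 3] (max |s|=7)
Stage 1 (ABS): |5|=5, |5|=5, |-5|=5, |7|=7, |3|=3 -> [5, 5, 5, 7, 3] (max |s|=7)
Stage 2 (CLIP -2 7): clip(5,-2,7)=5, clip(5,-2,7)=5, clip(5,-2,7)=5, clip(7,-2,7)=7, clip(3,-2,7)=3 -> [5, 5, 5, 7, 3] (max |s|=7)
Stage 3 (CLIP -9 10): clip(5,-9,10)=5, clip(5,-9,10)=5, clip(5,-9,10)=5, clip(7,-9,10)=7, clip(3,-9,10)=3 -> [5, 5, 5, 7, 3] (max |s|=7)
Stage 4 (SUM): sum[0..0]=5, sum[0..1]=10, sum[0..2]=15, sum[0..3]=22, sum[0..4]=25 -> [5, 10, 15, 22, 25] (max |s|=25)
Overall max amplitude: 25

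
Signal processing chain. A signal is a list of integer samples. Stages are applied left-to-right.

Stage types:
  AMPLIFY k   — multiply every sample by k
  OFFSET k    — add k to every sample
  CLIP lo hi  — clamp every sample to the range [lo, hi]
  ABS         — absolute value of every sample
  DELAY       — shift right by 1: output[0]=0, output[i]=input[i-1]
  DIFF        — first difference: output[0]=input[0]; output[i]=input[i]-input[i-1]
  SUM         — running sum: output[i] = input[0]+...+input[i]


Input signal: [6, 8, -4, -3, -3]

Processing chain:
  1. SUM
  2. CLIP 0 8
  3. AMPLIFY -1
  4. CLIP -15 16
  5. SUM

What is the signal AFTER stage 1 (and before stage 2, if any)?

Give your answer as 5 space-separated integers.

Answer: 6 14 10 7 4

Derivation:
Input: [6, 8, -4, -3, -3]
Stage 1 (SUM): sum[0..0]=6, sum[0..1]=14, sum[0..2]=10, sum[0..3]=7, sum[0..4]=4 -> [6, 14, 10, 7, 4]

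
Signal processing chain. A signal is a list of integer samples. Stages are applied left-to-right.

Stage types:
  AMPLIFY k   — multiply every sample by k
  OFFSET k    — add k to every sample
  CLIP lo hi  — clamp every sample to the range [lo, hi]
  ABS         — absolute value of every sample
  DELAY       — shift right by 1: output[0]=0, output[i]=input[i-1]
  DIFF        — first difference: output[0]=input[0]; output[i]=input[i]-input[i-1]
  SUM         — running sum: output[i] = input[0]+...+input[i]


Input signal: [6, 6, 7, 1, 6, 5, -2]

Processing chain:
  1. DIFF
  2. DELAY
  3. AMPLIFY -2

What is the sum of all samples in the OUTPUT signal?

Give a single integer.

Answer: -10

Derivation:
Input: [6, 6, 7, 1, 6, 5, -2]
Stage 1 (DIFF): s[0]=6, 6-6=0, 7-6=1, 1-7=-6, 6-1=5, 5-6=-1, -2-5=-7 -> [6, 0, 1, -6, 5, -1, -7]
Stage 2 (DELAY): [0, 6, 0, 1, -6, 5, -1] = [0, 6, 0, 1, -6, 5, -1] -> [0, 6, 0, 1, -6, 5, -1]
Stage 3 (AMPLIFY -2): 0*-2=0, 6*-2=-12, 0*-2=0, 1*-2=-2, -6*-2=12, 5*-2=-10, -1*-2=2 -> [0, -12, 0, -2, 12, -10, 2]
Output sum: -10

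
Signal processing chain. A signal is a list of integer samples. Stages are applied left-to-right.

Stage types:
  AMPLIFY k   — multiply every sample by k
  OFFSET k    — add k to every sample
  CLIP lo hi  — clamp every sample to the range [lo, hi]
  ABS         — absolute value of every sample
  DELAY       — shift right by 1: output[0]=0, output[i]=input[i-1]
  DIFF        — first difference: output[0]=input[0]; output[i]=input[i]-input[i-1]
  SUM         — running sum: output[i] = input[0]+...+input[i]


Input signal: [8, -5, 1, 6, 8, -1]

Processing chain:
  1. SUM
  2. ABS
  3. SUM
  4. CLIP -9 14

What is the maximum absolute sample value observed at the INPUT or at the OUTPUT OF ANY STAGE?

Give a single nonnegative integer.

Answer: 60

Derivation:
Input: [8, -5, 1, 6, 8, -1] (max |s|=8)
Stage 1 (SUM): sum[0..0]=8, sum[0..1]=3, sum[0..2]=4, sum[0..3]=10, sum[0..4]=18, sum[0..5]=17 -> [8, 3, 4, 10, 18, 17] (max |s|=18)
Stage 2 (ABS): |8|=8, |3|=3, |4|=4, |10|=10, |18|=18, |17|=17 -> [8, 3, 4, 10, 18, 17] (max |s|=18)
Stage 3 (SUM): sum[0..0]=8, sum[0..1]=11, sum[0..2]=15, sum[0..3]=25, sum[0..4]=43, sum[0..5]=60 -> [8, 11, 15, 25, 43, 60] (max |s|=60)
Stage 4 (CLIP -9 14): clip(8,-9,14)=8, clip(11,-9,14)=11, clip(15,-9,14)=14, clip(25,-9,14)=14, clip(43,-9,14)=14, clip(60,-9,14)=14 -> [8, 11, 14, 14, 14, 14] (max |s|=14)
Overall max amplitude: 60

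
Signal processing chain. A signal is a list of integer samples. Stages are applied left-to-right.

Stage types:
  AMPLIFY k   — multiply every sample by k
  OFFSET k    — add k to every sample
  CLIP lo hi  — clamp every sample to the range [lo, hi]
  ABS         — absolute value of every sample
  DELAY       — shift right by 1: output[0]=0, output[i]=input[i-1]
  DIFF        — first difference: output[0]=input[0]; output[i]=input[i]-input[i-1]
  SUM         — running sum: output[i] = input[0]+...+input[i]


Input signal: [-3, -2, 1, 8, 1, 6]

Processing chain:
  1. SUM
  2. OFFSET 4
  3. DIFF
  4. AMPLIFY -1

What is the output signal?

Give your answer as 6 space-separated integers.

Input: [-3, -2, 1, 8, 1, 6]
Stage 1 (SUM): sum[0..0]=-3, sum[0..1]=-5, sum[0..2]=-4, sum[0..3]=4, sum[0..4]=5, sum[0..5]=11 -> [-3, -5, -4, 4, 5, 11]
Stage 2 (OFFSET 4): -3+4=1, -5+4=-1, -4+4=0, 4+4=8, 5+4=9, 11+4=15 -> [1, -1, 0, 8, 9, 15]
Stage 3 (DIFF): s[0]=1, -1-1=-2, 0--1=1, 8-0=8, 9-8=1, 15-9=6 -> [1, -2, 1, 8, 1, 6]
Stage 4 (AMPLIFY -1): 1*-1=-1, -2*-1=2, 1*-1=-1, 8*-1=-8, 1*-1=-1, 6*-1=-6 -> [-1, 2, -1, -8, -1, -6]

Answer: -1 2 -1 -8 -1 -6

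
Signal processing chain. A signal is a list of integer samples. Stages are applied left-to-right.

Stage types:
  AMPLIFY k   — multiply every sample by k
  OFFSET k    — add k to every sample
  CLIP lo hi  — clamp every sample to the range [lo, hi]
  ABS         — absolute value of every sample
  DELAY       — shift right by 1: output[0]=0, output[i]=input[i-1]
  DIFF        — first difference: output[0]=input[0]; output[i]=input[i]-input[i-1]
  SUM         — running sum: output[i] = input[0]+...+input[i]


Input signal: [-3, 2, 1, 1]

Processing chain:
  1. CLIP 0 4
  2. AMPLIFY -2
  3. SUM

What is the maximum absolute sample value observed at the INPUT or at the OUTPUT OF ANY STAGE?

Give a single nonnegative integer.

Answer: 8

Derivation:
Input: [-3, 2, 1, 1] (max |s|=3)
Stage 1 (CLIP 0 4): clip(-3,0,4)=0, clip(2,0,4)=2, clip(1,0,4)=1, clip(1,0,4)=1 -> [0, 2, 1, 1] (max |s|=2)
Stage 2 (AMPLIFY -2): 0*-2=0, 2*-2=-4, 1*-2=-2, 1*-2=-2 -> [0, -4, -2, -2] (max |s|=4)
Stage 3 (SUM): sum[0..0]=0, sum[0..1]=-4, sum[0..2]=-6, sum[0..3]=-8 -> [0, -4, -6, -8] (max |s|=8)
Overall max amplitude: 8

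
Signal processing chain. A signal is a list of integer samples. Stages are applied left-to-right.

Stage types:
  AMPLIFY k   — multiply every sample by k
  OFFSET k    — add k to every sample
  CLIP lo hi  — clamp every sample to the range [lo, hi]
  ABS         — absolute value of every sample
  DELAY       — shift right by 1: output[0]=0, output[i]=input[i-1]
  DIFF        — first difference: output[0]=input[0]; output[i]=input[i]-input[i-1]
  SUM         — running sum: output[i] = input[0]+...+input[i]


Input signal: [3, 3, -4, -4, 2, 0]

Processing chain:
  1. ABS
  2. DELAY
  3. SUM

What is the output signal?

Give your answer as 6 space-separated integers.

Answer: 0 3 6 10 14 16

Derivation:
Input: [3, 3, -4, -4, 2, 0]
Stage 1 (ABS): |3|=3, |3|=3, |-4|=4, |-4|=4, |2|=2, |0|=0 -> [3, 3, 4, 4, 2, 0]
Stage 2 (DELAY): [0, 3, 3, 4, 4, 2] = [0, 3, 3, 4, 4, 2] -> [0, 3, 3, 4, 4, 2]
Stage 3 (SUM): sum[0..0]=0, sum[0..1]=3, sum[0..2]=6, sum[0..3]=10, sum[0..4]=14, sum[0..5]=16 -> [0, 3, 6, 10, 14, 16]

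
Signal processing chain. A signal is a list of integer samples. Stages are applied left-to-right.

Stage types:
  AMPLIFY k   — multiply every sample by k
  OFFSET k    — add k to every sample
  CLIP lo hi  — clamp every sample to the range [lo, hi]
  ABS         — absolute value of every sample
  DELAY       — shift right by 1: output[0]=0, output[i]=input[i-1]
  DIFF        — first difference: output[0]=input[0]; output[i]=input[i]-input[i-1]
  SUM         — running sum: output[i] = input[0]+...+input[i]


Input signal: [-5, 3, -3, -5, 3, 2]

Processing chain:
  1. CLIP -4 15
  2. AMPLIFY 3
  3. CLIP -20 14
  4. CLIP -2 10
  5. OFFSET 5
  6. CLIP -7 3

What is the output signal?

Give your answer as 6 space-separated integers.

Input: [-5, 3, -3, -5, 3, 2]
Stage 1 (CLIP -4 15): clip(-5,-4,15)=-4, clip(3,-4,15)=3, clip(-3,-4,15)=-3, clip(-5,-4,15)=-4, clip(3,-4,15)=3, clip(2,-4,15)=2 -> [-4, 3, -3, -4, 3, 2]
Stage 2 (AMPLIFY 3): -4*3=-12, 3*3=9, -3*3=-9, -4*3=-12, 3*3=9, 2*3=6 -> [-12, 9, -9, -12, 9, 6]
Stage 3 (CLIP -20 14): clip(-12,-20,14)=-12, clip(9,-20,14)=9, clip(-9,-20,14)=-9, clip(-12,-20,14)=-12, clip(9,-20,14)=9, clip(6,-20,14)=6 -> [-12, 9, -9, -12, 9, 6]
Stage 4 (CLIP -2 10): clip(-12,-2,10)=-2, clip(9,-2,10)=9, clip(-9,-2,10)=-2, clip(-12,-2,10)=-2, clip(9,-2,10)=9, clip(6,-2,10)=6 -> [-2, 9, -2, -2, 9, 6]
Stage 5 (OFFSET 5): -2+5=3, 9+5=14, -2+5=3, -2+5=3, 9+5=14, 6+5=11 -> [3, 14, 3, 3, 14, 11]
Stage 6 (CLIP -7 3): clip(3,-7,3)=3, clip(14,-7,3)=3, clip(3,-7,3)=3, clip(3,-7,3)=3, clip(14,-7,3)=3, clip(11,-7,3)=3 -> [3, 3, 3, 3, 3, 3]

Answer: 3 3 3 3 3 3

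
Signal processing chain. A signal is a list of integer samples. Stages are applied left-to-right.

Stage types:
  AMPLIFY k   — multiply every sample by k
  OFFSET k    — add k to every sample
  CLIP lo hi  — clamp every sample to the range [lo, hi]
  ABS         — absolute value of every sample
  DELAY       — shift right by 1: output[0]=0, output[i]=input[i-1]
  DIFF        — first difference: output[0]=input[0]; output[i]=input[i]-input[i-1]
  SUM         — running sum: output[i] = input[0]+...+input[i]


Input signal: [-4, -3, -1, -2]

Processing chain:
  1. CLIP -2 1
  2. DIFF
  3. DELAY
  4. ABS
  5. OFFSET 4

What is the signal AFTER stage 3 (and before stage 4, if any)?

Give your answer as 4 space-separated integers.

Answer: 0 -2 0 1

Derivation:
Input: [-4, -3, -1, -2]
Stage 1 (CLIP -2 1): clip(-4,-2,1)=-2, clip(-3,-2,1)=-2, clip(-1,-2,1)=-1, clip(-2,-2,1)=-2 -> [-2, -2, -1, -2]
Stage 2 (DIFF): s[0]=-2, -2--2=0, -1--2=1, -2--1=-1 -> [-2, 0, 1, -1]
Stage 3 (DELAY): [0, -2, 0, 1] = [0, -2, 0, 1] -> [0, -2, 0, 1]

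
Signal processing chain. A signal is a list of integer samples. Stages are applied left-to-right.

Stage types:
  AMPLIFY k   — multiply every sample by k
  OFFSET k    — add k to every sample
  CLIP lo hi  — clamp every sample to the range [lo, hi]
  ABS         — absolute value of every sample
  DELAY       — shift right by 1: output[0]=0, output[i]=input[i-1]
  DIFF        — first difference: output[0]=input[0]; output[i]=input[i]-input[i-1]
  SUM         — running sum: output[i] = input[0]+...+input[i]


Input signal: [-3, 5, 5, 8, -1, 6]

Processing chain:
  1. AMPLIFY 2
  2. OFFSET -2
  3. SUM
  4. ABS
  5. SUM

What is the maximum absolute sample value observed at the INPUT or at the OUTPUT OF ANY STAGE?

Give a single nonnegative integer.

Answer: 84

Derivation:
Input: [-3, 5, 5, 8, -1, 6] (max |s|=8)
Stage 1 (AMPLIFY 2): -3*2=-6, 5*2=10, 5*2=10, 8*2=16, -1*2=-2, 6*2=12 -> [-6, 10, 10, 16, -2, 12] (max |s|=16)
Stage 2 (OFFSET -2): -6+-2=-8, 10+-2=8, 10+-2=8, 16+-2=14, -2+-2=-4, 12+-2=10 -> [-8, 8, 8, 14, -4, 10] (max |s|=14)
Stage 3 (SUM): sum[0..0]=-8, sum[0..1]=0, sum[0..2]=8, sum[0..3]=22, sum[0..4]=18, sum[0..5]=28 -> [-8, 0, 8, 22, 18, 28] (max |s|=28)
Stage 4 (ABS): |-8|=8, |0|=0, |8|=8, |22|=22, |18|=18, |28|=28 -> [8, 0, 8, 22, 18, 28] (max |s|=28)
Stage 5 (SUM): sum[0..0]=8, sum[0..1]=8, sum[0..2]=16, sum[0..3]=38, sum[0..4]=56, sum[0..5]=84 -> [8, 8, 16, 38, 56, 84] (max |s|=84)
Overall max amplitude: 84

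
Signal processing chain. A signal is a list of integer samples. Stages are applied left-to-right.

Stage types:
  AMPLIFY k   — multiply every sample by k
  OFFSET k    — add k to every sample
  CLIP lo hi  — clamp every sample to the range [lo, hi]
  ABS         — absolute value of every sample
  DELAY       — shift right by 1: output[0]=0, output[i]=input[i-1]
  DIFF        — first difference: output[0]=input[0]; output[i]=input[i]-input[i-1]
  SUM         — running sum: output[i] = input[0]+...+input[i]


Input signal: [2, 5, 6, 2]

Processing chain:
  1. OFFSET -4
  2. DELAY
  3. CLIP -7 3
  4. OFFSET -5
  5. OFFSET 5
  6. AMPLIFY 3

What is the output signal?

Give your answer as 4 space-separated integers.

Input: [2, 5, 6, 2]
Stage 1 (OFFSET -4): 2+-4=-2, 5+-4=1, 6+-4=2, 2+-4=-2 -> [-2, 1, 2, -2]
Stage 2 (DELAY): [0, -2, 1, 2] = [0, -2, 1, 2] -> [0, -2, 1, 2]
Stage 3 (CLIP -7 3): clip(0,-7,3)=0, clip(-2,-7,3)=-2, clip(1,-7,3)=1, clip(2,-7,3)=2 -> [0, -2, 1, 2]
Stage 4 (OFFSET -5): 0+-5=-5, -2+-5=-7, 1+-5=-4, 2+-5=-3 -> [-5, -7, -4, -3]
Stage 5 (OFFSET 5): -5+5=0, -7+5=-2, -4+5=1, -3+5=2 -> [0, -2, 1, 2]
Stage 6 (AMPLIFY 3): 0*3=0, -2*3=-6, 1*3=3, 2*3=6 -> [0, -6, 3, 6]

Answer: 0 -6 3 6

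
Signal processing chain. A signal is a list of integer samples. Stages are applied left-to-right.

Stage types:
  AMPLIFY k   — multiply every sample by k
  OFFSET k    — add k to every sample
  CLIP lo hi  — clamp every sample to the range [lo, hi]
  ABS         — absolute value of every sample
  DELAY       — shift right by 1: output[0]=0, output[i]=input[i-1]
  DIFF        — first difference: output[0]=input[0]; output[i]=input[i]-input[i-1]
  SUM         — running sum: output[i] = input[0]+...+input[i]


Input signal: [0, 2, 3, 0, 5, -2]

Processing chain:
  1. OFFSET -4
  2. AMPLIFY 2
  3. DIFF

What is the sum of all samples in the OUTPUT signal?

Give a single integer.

Answer: -12

Derivation:
Input: [0, 2, 3, 0, 5, -2]
Stage 1 (OFFSET -4): 0+-4=-4, 2+-4=-2, 3+-4=-1, 0+-4=-4, 5+-4=1, -2+-4=-6 -> [-4, -2, -1, -4, 1, -6]
Stage 2 (AMPLIFY 2): -4*2=-8, -2*2=-4, -1*2=-2, -4*2=-8, 1*2=2, -6*2=-12 -> [-8, -4, -2, -8, 2, -12]
Stage 3 (DIFF): s[0]=-8, -4--8=4, -2--4=2, -8--2=-6, 2--8=10, -12-2=-14 -> [-8, 4, 2, -6, 10, -14]
Output sum: -12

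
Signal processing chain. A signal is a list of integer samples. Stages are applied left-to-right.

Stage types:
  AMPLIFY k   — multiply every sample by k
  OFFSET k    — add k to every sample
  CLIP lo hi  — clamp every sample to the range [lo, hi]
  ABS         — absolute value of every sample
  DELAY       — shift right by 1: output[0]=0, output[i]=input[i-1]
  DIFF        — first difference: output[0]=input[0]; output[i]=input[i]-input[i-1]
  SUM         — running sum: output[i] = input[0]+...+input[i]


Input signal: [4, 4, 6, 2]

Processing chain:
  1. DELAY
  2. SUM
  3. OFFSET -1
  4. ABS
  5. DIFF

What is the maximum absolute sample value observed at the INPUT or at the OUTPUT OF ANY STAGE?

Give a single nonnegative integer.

Input: [4, 4, 6, 2] (max |s|=6)
Stage 1 (DELAY): [0, 4, 4, 6] = [0, 4, 4, 6] -> [0, 4, 4, 6] (max |s|=6)
Stage 2 (SUM): sum[0..0]=0, sum[0..1]=4, sum[0..2]=8, sum[0..3]=14 -> [0, 4, 8, 14] (max |s|=14)
Stage 3 (OFFSET -1): 0+-1=-1, 4+-1=3, 8+-1=7, 14+-1=13 -> [-1, 3, 7, 13] (max |s|=13)
Stage 4 (ABS): |-1|=1, |3|=3, |7|=7, |13|=13 -> [1, 3, 7, 13] (max |s|=13)
Stage 5 (DIFF): s[0]=1, 3-1=2, 7-3=4, 13-7=6 -> [1, 2, 4, 6] (max |s|=6)
Overall max amplitude: 14

Answer: 14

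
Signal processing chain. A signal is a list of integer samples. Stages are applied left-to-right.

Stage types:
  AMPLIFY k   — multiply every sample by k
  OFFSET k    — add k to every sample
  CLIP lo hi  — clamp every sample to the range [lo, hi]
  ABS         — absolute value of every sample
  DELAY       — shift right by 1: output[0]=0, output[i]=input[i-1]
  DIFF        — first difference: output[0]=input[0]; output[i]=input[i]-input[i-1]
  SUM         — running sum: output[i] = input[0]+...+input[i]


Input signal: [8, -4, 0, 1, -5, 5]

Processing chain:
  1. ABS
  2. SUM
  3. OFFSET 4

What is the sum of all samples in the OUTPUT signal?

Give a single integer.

Answer: 110

Derivation:
Input: [8, -4, 0, 1, -5, 5]
Stage 1 (ABS): |8|=8, |-4|=4, |0|=0, |1|=1, |-5|=5, |5|=5 -> [8, 4, 0, 1, 5, 5]
Stage 2 (SUM): sum[0..0]=8, sum[0..1]=12, sum[0..2]=12, sum[0..3]=13, sum[0..4]=18, sum[0..5]=23 -> [8, 12, 12, 13, 18, 23]
Stage 3 (OFFSET 4): 8+4=12, 12+4=16, 12+4=16, 13+4=17, 18+4=22, 23+4=27 -> [12, 16, 16, 17, 22, 27]
Output sum: 110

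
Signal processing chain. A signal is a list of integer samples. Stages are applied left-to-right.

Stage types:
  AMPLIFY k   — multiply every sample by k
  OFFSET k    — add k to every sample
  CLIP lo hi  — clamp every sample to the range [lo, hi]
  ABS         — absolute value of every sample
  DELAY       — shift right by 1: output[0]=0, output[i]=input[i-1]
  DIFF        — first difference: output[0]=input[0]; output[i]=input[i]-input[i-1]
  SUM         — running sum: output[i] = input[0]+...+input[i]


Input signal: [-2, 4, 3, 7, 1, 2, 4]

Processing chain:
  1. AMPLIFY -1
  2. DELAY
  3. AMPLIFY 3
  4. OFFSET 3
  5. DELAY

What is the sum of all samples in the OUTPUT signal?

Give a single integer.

Answer: -21

Derivation:
Input: [-2, 4, 3, 7, 1, 2, 4]
Stage 1 (AMPLIFY -1): -2*-1=2, 4*-1=-4, 3*-1=-3, 7*-1=-7, 1*-1=-1, 2*-1=-2, 4*-1=-4 -> [2, -4, -3, -7, -1, -2, -4]
Stage 2 (DELAY): [0, 2, -4, -3, -7, -1, -2] = [0, 2, -4, -3, -7, -1, -2] -> [0, 2, -4, -3, -7, -1, -2]
Stage 3 (AMPLIFY 3): 0*3=0, 2*3=6, -4*3=-12, -3*3=-9, -7*3=-21, -1*3=-3, -2*3=-6 -> [0, 6, -12, -9, -21, -3, -6]
Stage 4 (OFFSET 3): 0+3=3, 6+3=9, -12+3=-9, -9+3=-6, -21+3=-18, -3+3=0, -6+3=-3 -> [3, 9, -9, -6, -18, 0, -3]
Stage 5 (DELAY): [0, 3, 9, -9, -6, -18, 0] = [0, 3, 9, -9, -6, -18, 0] -> [0, 3, 9, -9, -6, -18, 0]
Output sum: -21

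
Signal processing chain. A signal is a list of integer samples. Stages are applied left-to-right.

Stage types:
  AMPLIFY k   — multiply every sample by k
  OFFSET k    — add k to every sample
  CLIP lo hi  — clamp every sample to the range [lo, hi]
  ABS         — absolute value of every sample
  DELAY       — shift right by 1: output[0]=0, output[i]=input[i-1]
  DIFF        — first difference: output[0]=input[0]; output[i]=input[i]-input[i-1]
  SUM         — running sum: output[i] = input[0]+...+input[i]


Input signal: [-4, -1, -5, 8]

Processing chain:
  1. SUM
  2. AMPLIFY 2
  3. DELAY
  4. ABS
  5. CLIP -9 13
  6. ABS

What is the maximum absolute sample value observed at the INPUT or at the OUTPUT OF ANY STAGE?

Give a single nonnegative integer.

Input: [-4, -1, -5, 8] (max |s|=8)
Stage 1 (SUM): sum[0..0]=-4, sum[0..1]=-5, sum[0..2]=-10, sum[0..3]=-2 -> [-4, -5, -10, -2] (max |s|=10)
Stage 2 (AMPLIFY 2): -4*2=-8, -5*2=-10, -10*2=-20, -2*2=-4 -> [-8, -10, -20, -4] (max |s|=20)
Stage 3 (DELAY): [0, -8, -10, -20] = [0, -8, -10, -20] -> [0, -8, -10, -20] (max |s|=20)
Stage 4 (ABS): |0|=0, |-8|=8, |-10|=10, |-20|=20 -> [0, 8, 10, 20] (max |s|=20)
Stage 5 (CLIP -9 13): clip(0,-9,13)=0, clip(8,-9,13)=8, clip(10,-9,13)=10, clip(20,-9,13)=13 -> [0, 8, 10, 13] (max |s|=13)
Stage 6 (ABS): |0|=0, |8|=8, |10|=10, |13|=13 -> [0, 8, 10, 13] (max |s|=13)
Overall max amplitude: 20

Answer: 20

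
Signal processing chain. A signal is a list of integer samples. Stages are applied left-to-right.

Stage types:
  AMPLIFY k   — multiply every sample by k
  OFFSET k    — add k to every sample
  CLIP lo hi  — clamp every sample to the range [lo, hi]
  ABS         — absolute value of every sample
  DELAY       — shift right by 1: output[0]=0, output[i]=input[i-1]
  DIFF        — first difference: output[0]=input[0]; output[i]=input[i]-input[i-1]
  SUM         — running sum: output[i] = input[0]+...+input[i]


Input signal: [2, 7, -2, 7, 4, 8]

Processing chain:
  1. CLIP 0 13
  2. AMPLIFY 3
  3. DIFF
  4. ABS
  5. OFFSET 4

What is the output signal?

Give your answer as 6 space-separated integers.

Answer: 10 19 25 25 13 16

Derivation:
Input: [2, 7, -2, 7, 4, 8]
Stage 1 (CLIP 0 13): clip(2,0,13)=2, clip(7,0,13)=7, clip(-2,0,13)=0, clip(7,0,13)=7, clip(4,0,13)=4, clip(8,0,13)=8 -> [2, 7, 0, 7, 4, 8]
Stage 2 (AMPLIFY 3): 2*3=6, 7*3=21, 0*3=0, 7*3=21, 4*3=12, 8*3=24 -> [6, 21, 0, 21, 12, 24]
Stage 3 (DIFF): s[0]=6, 21-6=15, 0-21=-21, 21-0=21, 12-21=-9, 24-12=12 -> [6, 15, -21, 21, -9, 12]
Stage 4 (ABS): |6|=6, |15|=15, |-21|=21, |21|=21, |-9|=9, |12|=12 -> [6, 15, 21, 21, 9, 12]
Stage 5 (OFFSET 4): 6+4=10, 15+4=19, 21+4=25, 21+4=25, 9+4=13, 12+4=16 -> [10, 19, 25, 25, 13, 16]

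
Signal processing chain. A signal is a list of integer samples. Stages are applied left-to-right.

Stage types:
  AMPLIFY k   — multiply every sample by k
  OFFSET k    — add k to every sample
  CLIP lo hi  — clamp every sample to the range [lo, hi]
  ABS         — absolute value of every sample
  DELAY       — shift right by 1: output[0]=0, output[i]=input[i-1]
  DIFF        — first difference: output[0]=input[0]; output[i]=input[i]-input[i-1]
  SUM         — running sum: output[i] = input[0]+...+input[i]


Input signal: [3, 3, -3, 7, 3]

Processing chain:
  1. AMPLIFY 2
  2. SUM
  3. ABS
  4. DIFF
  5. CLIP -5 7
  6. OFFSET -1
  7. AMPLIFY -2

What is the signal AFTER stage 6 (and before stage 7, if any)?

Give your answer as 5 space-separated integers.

Input: [3, 3, -3, 7, 3]
Stage 1 (AMPLIFY 2): 3*2=6, 3*2=6, -3*2=-6, 7*2=14, 3*2=6 -> [6, 6, -6, 14, 6]
Stage 2 (SUM): sum[0..0]=6, sum[0..1]=12, sum[0..2]=6, sum[0..3]=20, sum[0..4]=26 -> [6, 12, 6, 20, 26]
Stage 3 (ABS): |6|=6, |12|=12, |6|=6, |20|=20, |26|=26 -> [6, 12, 6, 20, 26]
Stage 4 (DIFF): s[0]=6, 12-6=6, 6-12=-6, 20-6=14, 26-20=6 -> [6, 6, -6, 14, 6]
Stage 5 (CLIP -5 7): clip(6,-5,7)=6, clip(6,-5,7)=6, clip(-6,-5,7)=-5, clip(14,-5,7)=7, clip(6,-5,7)=6 -> [6, 6, -5, 7, 6]
Stage 6 (OFFSET -1): 6+-1=5, 6+-1=5, -5+-1=-6, 7+-1=6, 6+-1=5 -> [5, 5, -6, 6, 5]

Answer: 5 5 -6 6 5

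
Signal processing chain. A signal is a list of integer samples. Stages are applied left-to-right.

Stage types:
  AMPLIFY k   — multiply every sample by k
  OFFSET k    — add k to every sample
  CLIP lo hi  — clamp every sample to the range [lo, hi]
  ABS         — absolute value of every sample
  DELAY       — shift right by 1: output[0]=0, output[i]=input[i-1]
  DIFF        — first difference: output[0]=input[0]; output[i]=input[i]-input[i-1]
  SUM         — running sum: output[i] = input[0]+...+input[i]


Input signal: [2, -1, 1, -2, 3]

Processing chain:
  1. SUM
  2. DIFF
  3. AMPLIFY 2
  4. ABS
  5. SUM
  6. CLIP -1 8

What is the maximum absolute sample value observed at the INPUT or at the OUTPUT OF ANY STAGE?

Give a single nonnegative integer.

Input: [2, -1, 1, -2, 3] (max |s|=3)
Stage 1 (SUM): sum[0..0]=2, sum[0..1]=1, sum[0..2]=2, sum[0..3]=0, sum[0..4]=3 -> [2, 1, 2, 0, 3] (max |s|=3)
Stage 2 (DIFF): s[0]=2, 1-2=-1, 2-1=1, 0-2=-2, 3-0=3 -> [2, -1, 1, -2, 3] (max |s|=3)
Stage 3 (AMPLIFY 2): 2*2=4, -1*2=-2, 1*2=2, -2*2=-4, 3*2=6 -> [4, -2, 2, -4, 6] (max |s|=6)
Stage 4 (ABS): |4|=4, |-2|=2, |2|=2, |-4|=4, |6|=6 -> [4, 2, 2, 4, 6] (max |s|=6)
Stage 5 (SUM): sum[0..0]=4, sum[0..1]=6, sum[0..2]=8, sum[0..3]=12, sum[0..4]=18 -> [4, 6, 8, 12, 18] (max |s|=18)
Stage 6 (CLIP -1 8): clip(4,-1,8)=4, clip(6,-1,8)=6, clip(8,-1,8)=8, clip(12,-1,8)=8, clip(18,-1,8)=8 -> [4, 6, 8, 8, 8] (max |s|=8)
Overall max amplitude: 18

Answer: 18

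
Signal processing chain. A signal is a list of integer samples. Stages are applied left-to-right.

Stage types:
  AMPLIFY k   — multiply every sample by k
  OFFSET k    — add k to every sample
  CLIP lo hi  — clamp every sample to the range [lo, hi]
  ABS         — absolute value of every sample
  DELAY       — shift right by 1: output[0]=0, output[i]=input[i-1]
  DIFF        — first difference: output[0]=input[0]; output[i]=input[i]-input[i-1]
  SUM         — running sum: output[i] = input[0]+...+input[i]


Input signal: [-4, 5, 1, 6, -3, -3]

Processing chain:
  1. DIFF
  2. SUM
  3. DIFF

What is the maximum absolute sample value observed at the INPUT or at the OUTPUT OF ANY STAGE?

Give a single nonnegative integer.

Answer: 9

Derivation:
Input: [-4, 5, 1, 6, -3, -3] (max |s|=6)
Stage 1 (DIFF): s[0]=-4, 5--4=9, 1-5=-4, 6-1=5, -3-6=-9, -3--3=0 -> [-4, 9, -4, 5, -9, 0] (max |s|=9)
Stage 2 (SUM): sum[0..0]=-4, sum[0..1]=5, sum[0..2]=1, sum[0..3]=6, sum[0..4]=-3, sum[0..5]=-3 -> [-4, 5, 1, 6, -3, -3] (max |s|=6)
Stage 3 (DIFF): s[0]=-4, 5--4=9, 1-5=-4, 6-1=5, -3-6=-9, -3--3=0 -> [-4, 9, -4, 5, -9, 0] (max |s|=9)
Overall max amplitude: 9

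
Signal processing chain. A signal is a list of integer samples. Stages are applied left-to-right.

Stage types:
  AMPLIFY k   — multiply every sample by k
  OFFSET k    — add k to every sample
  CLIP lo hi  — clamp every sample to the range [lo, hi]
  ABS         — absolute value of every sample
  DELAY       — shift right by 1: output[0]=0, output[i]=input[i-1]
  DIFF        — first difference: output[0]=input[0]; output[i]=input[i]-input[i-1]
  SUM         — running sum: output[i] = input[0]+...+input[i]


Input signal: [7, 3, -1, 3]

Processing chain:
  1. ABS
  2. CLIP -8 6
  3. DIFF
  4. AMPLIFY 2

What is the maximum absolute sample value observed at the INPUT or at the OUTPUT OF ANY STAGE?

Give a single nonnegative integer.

Input: [7, 3, -1, 3] (max |s|=7)
Stage 1 (ABS): |7|=7, |3|=3, |-1|=1, |3|=3 -> [7, 3, 1, 3] (max |s|=7)
Stage 2 (CLIP -8 6): clip(7,-8,6)=6, clip(3,-8,6)=3, clip(1,-8,6)=1, clip(3,-8,6)=3 -> [6, 3, 1, 3] (max |s|=6)
Stage 3 (DIFF): s[0]=6, 3-6=-3, 1-3=-2, 3-1=2 -> [6, -3, -2, 2] (max |s|=6)
Stage 4 (AMPLIFY 2): 6*2=12, -3*2=-6, -2*2=-4, 2*2=4 -> [12, -6, -4, 4] (max |s|=12)
Overall max amplitude: 12

Answer: 12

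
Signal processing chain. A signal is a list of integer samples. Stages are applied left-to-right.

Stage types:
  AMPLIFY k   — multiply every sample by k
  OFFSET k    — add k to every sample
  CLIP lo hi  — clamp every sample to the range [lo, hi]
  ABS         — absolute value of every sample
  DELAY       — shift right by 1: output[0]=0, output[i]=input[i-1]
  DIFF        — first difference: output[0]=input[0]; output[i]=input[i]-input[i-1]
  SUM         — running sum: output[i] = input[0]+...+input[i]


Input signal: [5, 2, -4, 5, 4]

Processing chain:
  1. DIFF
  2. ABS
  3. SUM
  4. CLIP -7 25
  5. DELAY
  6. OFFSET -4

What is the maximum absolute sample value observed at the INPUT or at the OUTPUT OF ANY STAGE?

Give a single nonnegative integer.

Input: [5, 2, -4, 5, 4] (max |s|=5)
Stage 1 (DIFF): s[0]=5, 2-5=-3, -4-2=-6, 5--4=9, 4-5=-1 -> [5, -3, -6, 9, -1] (max |s|=9)
Stage 2 (ABS): |5|=5, |-3|=3, |-6|=6, |9|=9, |-1|=1 -> [5, 3, 6, 9, 1] (max |s|=9)
Stage 3 (SUM): sum[0..0]=5, sum[0..1]=8, sum[0..2]=14, sum[0..3]=23, sum[0..4]=24 -> [5, 8, 14, 23, 24] (max |s|=24)
Stage 4 (CLIP -7 25): clip(5,-7,25)=5, clip(8,-7,25)=8, clip(14,-7,25)=14, clip(23,-7,25)=23, clip(24,-7,25)=24 -> [5, 8, 14, 23, 24] (max |s|=24)
Stage 5 (DELAY): [0, 5, 8, 14, 23] = [0, 5, 8, 14, 23] -> [0, 5, 8, 14, 23] (max |s|=23)
Stage 6 (OFFSET -4): 0+-4=-4, 5+-4=1, 8+-4=4, 14+-4=10, 23+-4=19 -> [-4, 1, 4, 10, 19] (max |s|=19)
Overall max amplitude: 24

Answer: 24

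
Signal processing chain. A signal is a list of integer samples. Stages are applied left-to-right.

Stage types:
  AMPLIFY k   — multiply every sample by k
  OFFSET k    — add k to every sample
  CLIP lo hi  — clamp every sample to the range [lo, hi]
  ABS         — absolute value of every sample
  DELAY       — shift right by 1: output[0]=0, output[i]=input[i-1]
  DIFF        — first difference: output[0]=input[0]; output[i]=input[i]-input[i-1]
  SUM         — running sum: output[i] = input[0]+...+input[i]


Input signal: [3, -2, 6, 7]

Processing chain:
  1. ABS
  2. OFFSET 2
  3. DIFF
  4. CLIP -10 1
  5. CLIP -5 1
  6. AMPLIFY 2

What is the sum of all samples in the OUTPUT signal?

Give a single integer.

Input: [3, -2, 6, 7]
Stage 1 (ABS): |3|=3, |-2|=2, |6|=6, |7|=7 -> [3, 2, 6, 7]
Stage 2 (OFFSET 2): 3+2=5, 2+2=4, 6+2=8, 7+2=9 -> [5, 4, 8, 9]
Stage 3 (DIFF): s[0]=5, 4-5=-1, 8-4=4, 9-8=1 -> [5, -1, 4, 1]
Stage 4 (CLIP -10 1): clip(5,-10,1)=1, clip(-1,-10,1)=-1, clip(4,-10,1)=1, clip(1,-10,1)=1 -> [1, -1, 1, 1]
Stage 5 (CLIP -5 1): clip(1,-5,1)=1, clip(-1,-5,1)=-1, clip(1,-5,1)=1, clip(1,-5,1)=1 -> [1, -1, 1, 1]
Stage 6 (AMPLIFY 2): 1*2=2, -1*2=-2, 1*2=2, 1*2=2 -> [2, -2, 2, 2]
Output sum: 4

Answer: 4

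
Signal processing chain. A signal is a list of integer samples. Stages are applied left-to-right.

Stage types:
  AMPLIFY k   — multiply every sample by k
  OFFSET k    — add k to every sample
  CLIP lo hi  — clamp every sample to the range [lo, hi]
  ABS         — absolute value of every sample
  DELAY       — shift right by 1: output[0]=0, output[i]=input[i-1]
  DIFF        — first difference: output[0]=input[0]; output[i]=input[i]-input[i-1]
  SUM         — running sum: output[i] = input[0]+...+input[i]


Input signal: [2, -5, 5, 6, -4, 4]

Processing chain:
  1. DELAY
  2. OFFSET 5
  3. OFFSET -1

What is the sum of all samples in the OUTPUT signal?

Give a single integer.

Input: [2, -5, 5, 6, -4, 4]
Stage 1 (DELAY): [0, 2, -5, 5, 6, -4] = [0, 2, -5, 5, 6, -4] -> [0, 2, -5, 5, 6, -4]
Stage 2 (OFFSET 5): 0+5=5, 2+5=7, -5+5=0, 5+5=10, 6+5=11, -4+5=1 -> [5, 7, 0, 10, 11, 1]
Stage 3 (OFFSET -1): 5+-1=4, 7+-1=6, 0+-1=-1, 10+-1=9, 11+-1=10, 1+-1=0 -> [4, 6, -1, 9, 10, 0]
Output sum: 28

Answer: 28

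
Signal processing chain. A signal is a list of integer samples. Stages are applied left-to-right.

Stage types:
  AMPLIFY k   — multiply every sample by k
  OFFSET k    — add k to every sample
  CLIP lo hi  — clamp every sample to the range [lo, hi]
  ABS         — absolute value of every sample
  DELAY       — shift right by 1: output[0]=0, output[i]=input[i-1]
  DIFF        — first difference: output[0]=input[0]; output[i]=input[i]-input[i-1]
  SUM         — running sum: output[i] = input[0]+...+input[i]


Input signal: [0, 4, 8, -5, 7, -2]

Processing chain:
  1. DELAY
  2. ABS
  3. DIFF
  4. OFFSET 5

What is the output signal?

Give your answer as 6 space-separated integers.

Input: [0, 4, 8, -5, 7, -2]
Stage 1 (DELAY): [0, 0, 4, 8, -5, 7] = [0, 0, 4, 8, -5, 7] -> [0, 0, 4, 8, -5, 7]
Stage 2 (ABS): |0|=0, |0|=0, |4|=4, |8|=8, |-5|=5, |7|=7 -> [0, 0, 4, 8, 5, 7]
Stage 3 (DIFF): s[0]=0, 0-0=0, 4-0=4, 8-4=4, 5-8=-3, 7-5=2 -> [0, 0, 4, 4, -3, 2]
Stage 4 (OFFSET 5): 0+5=5, 0+5=5, 4+5=9, 4+5=9, -3+5=2, 2+5=7 -> [5, 5, 9, 9, 2, 7]

Answer: 5 5 9 9 2 7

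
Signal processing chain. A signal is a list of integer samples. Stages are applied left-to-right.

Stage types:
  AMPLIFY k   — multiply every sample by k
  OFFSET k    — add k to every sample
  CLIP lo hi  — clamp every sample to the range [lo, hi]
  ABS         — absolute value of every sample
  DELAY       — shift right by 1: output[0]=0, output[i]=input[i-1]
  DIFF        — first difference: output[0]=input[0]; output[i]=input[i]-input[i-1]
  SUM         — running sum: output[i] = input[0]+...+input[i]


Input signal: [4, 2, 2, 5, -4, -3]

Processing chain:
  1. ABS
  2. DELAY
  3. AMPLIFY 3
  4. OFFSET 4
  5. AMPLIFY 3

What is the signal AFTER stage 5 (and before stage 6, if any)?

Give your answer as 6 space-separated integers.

Answer: 12 48 30 30 57 48

Derivation:
Input: [4, 2, 2, 5, -4, -3]
Stage 1 (ABS): |4|=4, |2|=2, |2|=2, |5|=5, |-4|=4, |-3|=3 -> [4, 2, 2, 5, 4, 3]
Stage 2 (DELAY): [0, 4, 2, 2, 5, 4] = [0, 4, 2, 2, 5, 4] -> [0, 4, 2, 2, 5, 4]
Stage 3 (AMPLIFY 3): 0*3=0, 4*3=12, 2*3=6, 2*3=6, 5*3=15, 4*3=12 -> [0, 12, 6, 6, 15, 12]
Stage 4 (OFFSET 4): 0+4=4, 12+4=16, 6+4=10, 6+4=10, 15+4=19, 12+4=16 -> [4, 16, 10, 10, 19, 16]
Stage 5 (AMPLIFY 3): 4*3=12, 16*3=48, 10*3=30, 10*3=30, 19*3=57, 16*3=48 -> [12, 48, 30, 30, 57, 48]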